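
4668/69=67+15/23 = 67.65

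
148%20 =8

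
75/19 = 75/19 = 3.95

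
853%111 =76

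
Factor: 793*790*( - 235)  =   - 147220450 = -2^1*5^2*13^1*47^1 * 61^1*79^1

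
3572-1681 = 1891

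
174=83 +91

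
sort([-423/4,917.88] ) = [ - 423/4,917.88]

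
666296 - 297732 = 368564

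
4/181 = 4/181 = 0.02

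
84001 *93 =7812093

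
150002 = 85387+64615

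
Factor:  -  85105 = - 5^1*17021^1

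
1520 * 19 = 28880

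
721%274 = 173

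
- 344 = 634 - 978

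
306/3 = 102=102.00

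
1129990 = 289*3910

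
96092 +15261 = 111353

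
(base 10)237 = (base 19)c9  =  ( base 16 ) ED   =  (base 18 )d3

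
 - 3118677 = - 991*3147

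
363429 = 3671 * 99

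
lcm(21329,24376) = 170632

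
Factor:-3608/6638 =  - 1804/3319 = - 2^2*11^1*41^1*3319^( - 1 )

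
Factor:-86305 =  - 5^1 * 41^1 * 421^1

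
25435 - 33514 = -8079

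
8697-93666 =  - 84969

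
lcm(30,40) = 120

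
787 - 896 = - 109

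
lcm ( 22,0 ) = 0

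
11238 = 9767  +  1471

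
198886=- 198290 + 397176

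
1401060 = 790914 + 610146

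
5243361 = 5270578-27217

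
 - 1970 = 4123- 6093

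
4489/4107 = 4489/4107 = 1.09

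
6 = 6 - 0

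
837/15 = 55  +  4/5 = 55.80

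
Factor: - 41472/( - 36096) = 54/47= 2^1*3^3*47^( - 1 )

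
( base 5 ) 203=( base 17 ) 32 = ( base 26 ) 21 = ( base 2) 110101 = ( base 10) 53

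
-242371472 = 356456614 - 598828086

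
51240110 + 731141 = 51971251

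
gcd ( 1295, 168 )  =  7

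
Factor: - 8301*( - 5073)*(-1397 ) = - 3^2*11^1*19^1 * 89^1*127^1 *2767^1 = -58829029281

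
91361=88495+2866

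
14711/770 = 19 +81/770=19.11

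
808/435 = 1+ 373/435 = 1.86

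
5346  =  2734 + 2612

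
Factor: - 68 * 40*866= - 2^6*5^1 * 17^1*433^1 = - 2355520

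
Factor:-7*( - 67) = 469  =  7^1*67^1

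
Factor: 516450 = 2^1*3^1 * 5^2 * 11^1 * 313^1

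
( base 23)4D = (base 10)105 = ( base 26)41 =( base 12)89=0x69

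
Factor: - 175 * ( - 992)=173600 = 2^5 * 5^2* 7^1*31^1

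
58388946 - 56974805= 1414141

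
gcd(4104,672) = 24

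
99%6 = 3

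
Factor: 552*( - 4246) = - 2343792 = - 2^4*3^1*11^1*23^1*193^1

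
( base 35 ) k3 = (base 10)703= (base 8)1277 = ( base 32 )lv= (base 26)111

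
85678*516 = 44209848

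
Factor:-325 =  - 5^2*13^1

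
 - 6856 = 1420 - 8276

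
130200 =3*43400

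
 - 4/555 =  - 4/555=- 0.01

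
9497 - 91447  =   - 81950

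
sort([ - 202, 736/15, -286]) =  [ - 286,-202,736/15]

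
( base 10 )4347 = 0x10FB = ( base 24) 7D3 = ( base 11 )32A2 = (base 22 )8LD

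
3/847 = 3/847= 0.00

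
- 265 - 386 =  - 651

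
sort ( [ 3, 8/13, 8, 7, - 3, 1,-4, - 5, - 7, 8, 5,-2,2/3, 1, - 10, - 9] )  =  [-10,-9, - 7,  -  5,-4 , - 3, - 2,8/13,  2/3, 1,1, 3,5, 7,8,8]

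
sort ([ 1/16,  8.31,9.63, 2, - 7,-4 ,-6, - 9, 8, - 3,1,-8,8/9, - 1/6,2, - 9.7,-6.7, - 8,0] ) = [ - 9.7,-9  ,-8, - 8, - 7,-6.7,-6,-4, - 3, - 1/6, 0, 1/16,8/9, 1, 2,2, 8, 8.31, 9.63 ] 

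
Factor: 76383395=5^1*11^1*1388789^1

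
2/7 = 2/7 = 0.29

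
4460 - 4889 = - 429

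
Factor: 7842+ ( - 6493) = 19^1*71^1 = 1349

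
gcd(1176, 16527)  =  21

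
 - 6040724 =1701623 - 7742347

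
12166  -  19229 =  - 7063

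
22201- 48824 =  - 26623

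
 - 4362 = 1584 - 5946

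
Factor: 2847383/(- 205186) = -2^(-1)*7^1*11^1*36979^1 * 102593^ ( - 1 ) 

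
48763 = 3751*13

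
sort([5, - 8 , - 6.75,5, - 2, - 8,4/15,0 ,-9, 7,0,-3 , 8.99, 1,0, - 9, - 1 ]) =[ - 9 , - 9, - 8, - 8,-6.75 , - 3, - 2, - 1 , 0 , 0,0, 4/15, 1 , 5, 5,7 , 8.99]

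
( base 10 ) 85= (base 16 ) 55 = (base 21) 41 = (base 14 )61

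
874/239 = 3+157/239 = 3.66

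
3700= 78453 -74753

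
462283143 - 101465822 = 360817321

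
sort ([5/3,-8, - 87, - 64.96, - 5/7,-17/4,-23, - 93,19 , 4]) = [ - 93,  -  87,-64.96,-23, - 8 , - 17/4,-5/7, 5/3, 4,19]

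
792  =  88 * 9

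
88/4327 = 88/4327   =  0.02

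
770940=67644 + 703296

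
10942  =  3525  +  7417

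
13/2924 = 13/2924 = 0.00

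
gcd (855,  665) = 95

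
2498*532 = 1328936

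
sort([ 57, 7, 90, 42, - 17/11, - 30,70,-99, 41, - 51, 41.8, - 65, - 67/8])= [ - 99, - 65, - 51, - 30, - 67/8, -17/11, 7, 41,41.8, 42,57, 70,90]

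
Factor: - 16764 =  -2^2*3^1* 11^1* 127^1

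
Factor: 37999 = 13^1*37^1*79^1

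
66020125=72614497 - 6594372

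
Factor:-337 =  - 337^1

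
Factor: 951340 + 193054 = 1144394 = 2^1*79^1* 7243^1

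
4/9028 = 1/2257 = 0.00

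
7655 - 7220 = 435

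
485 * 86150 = 41782750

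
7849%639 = 181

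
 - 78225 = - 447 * 175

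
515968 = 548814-32846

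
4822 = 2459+2363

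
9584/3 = 9584/3= 3194.67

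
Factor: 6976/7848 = 2^3 *3^( - 2 ) = 8/9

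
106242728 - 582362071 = - 476119343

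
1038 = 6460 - 5422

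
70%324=70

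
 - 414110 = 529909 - 944019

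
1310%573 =164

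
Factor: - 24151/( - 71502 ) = 2^ ( - 1 )*3^( - 1 ) *17^( - 1) * 701^( - 1)*24151^1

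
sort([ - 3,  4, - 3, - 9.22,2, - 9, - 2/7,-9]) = [ - 9.22, - 9, - 9, - 3,-3, - 2/7,  2, 4 ]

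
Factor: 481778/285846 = 3^( - 1)*71^(-1 )*359^1 = 359/213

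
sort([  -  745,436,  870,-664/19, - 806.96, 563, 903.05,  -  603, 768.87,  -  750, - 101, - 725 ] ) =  [-806.96 , - 750, - 745, - 725, - 603, - 101, - 664/19,436,563,768.87, 870, 903.05]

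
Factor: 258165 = 3^2*5^1  *  5737^1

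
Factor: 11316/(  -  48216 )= - 23/98 = - 2^( - 1 )*7^(-2 ) * 23^1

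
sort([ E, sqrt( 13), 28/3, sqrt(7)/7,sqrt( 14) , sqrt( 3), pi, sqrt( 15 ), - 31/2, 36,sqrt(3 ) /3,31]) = [ - 31/2, sqrt(7)/7,sqrt(3) /3,sqrt(3), E,pi,sqrt( 13 ),sqrt (14),  sqrt( 15), 28/3, 31,36]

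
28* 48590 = 1360520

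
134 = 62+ 72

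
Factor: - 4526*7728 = -34976928 =- 2^5*3^1*7^1*23^1*31^1*73^1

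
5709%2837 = 35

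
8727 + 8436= 17163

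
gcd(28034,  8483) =1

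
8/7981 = 8/7981= 0.00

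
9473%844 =189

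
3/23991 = 1/7997=0.00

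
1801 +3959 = 5760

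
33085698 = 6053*5466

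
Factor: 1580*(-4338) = - 6854040   =  - 2^3*3^2*5^1*79^1*241^1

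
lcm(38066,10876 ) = 76132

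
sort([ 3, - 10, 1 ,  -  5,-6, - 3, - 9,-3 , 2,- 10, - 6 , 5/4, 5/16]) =[ - 10,  -  10,  -  9, - 6, - 6, - 5 , - 3, - 3, 5/16 , 1, 5/4,2,3]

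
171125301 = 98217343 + 72907958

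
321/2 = 160 + 1/2 = 160.50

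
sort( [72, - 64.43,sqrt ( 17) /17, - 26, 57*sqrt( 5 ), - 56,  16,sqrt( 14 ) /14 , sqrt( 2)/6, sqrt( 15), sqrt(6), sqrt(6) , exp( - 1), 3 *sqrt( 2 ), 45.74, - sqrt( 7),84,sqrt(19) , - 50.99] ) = [ - 64.43, - 56, - 50.99,-26, - sqrt (7), sqrt(2) /6, sqrt( 17 )/17, sqrt( 14) /14, exp(-1 ), sqrt( 6),sqrt (6),sqrt( 15 ), 3*sqrt(2),sqrt( 19), 16, 45.74, 72, 84,57*sqrt( 5)]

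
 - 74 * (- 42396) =3137304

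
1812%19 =7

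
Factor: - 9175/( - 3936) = 2^(  -  5 )* 3^(  -  1 )*5^2*41^(  -  1)*367^1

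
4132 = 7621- 3489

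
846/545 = 846/545 = 1.55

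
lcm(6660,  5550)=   33300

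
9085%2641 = 1162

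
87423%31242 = 24939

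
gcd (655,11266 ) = 131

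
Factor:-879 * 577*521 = - 3^1*293^1*521^1*577^1 = - 264242343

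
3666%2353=1313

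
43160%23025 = 20135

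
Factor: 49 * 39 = 1911  =  3^1*7^2*13^1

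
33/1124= 33/1124 =0.03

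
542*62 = 33604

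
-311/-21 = 311/21 = 14.81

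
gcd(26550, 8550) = 450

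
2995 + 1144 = 4139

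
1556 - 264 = 1292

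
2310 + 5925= 8235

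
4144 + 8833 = 12977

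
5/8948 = 5/8948 = 0.00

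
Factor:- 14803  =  -113^1*131^1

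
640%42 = 10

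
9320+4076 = 13396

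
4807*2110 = 10142770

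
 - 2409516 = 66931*( - 36) 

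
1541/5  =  308 + 1/5 = 308.20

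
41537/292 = 569/4 = 142.25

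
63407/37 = 1713+26/37 = 1713.70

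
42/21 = 2 = 2.00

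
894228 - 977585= - 83357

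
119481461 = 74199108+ 45282353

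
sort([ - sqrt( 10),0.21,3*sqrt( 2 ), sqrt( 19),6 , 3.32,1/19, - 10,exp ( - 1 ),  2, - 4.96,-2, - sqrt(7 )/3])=[ - 10, - 4.96, - sqrt( 10 ), - 2,-sqrt( 7) /3,1/19,  0.21 , exp( - 1),2,3.32,3 * sqrt(  2),  sqrt( 19),  6]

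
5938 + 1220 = 7158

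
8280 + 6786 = 15066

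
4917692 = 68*72319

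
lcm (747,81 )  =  6723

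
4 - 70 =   -  66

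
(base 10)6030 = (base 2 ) 1011110001110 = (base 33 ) 5ho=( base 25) 9g5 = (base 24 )AB6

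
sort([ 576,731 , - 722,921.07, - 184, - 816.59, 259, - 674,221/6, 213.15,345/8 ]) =[ - 816.59,-722 ,  -  674,-184,221/6, 345/8,  213.15,259,576,731,  921.07 ] 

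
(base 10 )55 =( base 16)37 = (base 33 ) 1m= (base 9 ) 61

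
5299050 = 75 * 70654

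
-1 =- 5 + 4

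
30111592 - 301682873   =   - 271571281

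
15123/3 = 5041 = 5041.00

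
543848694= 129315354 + 414533340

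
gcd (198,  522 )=18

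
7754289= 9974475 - 2220186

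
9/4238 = 9/4238 =0.00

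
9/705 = 3/235 = 0.01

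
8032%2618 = 178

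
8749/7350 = 1 + 1399/7350 = 1.19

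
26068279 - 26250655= - 182376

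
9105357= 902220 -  - 8203137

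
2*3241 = 6482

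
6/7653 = 2/2551 = 0.00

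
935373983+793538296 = 1728912279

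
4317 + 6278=10595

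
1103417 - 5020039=-3916622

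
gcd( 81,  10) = 1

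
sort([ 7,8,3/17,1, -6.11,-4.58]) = [ - 6.11, - 4.58, 3/17,1,  7,8]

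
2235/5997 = 745/1999 =0.37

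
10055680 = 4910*2048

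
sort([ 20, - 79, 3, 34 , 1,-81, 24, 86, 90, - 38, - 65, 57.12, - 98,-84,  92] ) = [ - 98, - 84, - 81, - 79, - 65, - 38, 1,3, 20, 24, 34, 57.12, 86,90, 92]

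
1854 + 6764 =8618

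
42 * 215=9030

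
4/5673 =4/5673=0.00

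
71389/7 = 71389/7=   10198.43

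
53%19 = 15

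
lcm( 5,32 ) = 160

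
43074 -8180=34894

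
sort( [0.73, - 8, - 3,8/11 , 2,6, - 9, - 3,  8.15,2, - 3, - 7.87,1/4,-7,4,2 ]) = [ - 9 , - 8, - 7.87,-7,  -  3, - 3, - 3,1/4 , 8/11,0.73, 2, 2,2, 4,6, 8.15 ]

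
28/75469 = 28/75469 = 0.00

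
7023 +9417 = 16440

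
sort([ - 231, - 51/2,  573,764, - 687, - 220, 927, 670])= [ - 687 ,-231, -220 , - 51/2,573,670,764, 927] 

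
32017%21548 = 10469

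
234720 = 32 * 7335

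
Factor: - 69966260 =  - 2^2* 5^1*7^1 * 13^1*37^1*1039^1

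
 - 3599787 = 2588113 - 6187900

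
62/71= 62/71 = 0.87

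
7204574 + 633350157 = 640554731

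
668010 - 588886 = 79124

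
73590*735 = 54088650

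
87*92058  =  8009046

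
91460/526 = 45730/263= 173.88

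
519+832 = 1351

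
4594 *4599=21127806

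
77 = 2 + 75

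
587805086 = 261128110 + 326676976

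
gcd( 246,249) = 3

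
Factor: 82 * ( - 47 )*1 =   -  3854 = - 2^1*41^1* 47^1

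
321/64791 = 107/21597 = 0.00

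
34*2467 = 83878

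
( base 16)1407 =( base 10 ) 5127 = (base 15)17bc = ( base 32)507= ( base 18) fef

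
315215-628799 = -313584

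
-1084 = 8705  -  9789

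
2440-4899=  - 2459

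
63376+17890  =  81266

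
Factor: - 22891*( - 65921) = 1508997611 = 11^1*2081^1*65921^1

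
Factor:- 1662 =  - 2^1*3^1*277^1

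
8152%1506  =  622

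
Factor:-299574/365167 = - 306/373 = -  2^1*3^2*17^1*373^(- 1 ) 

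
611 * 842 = 514462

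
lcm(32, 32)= 32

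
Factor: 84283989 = 3^1*28094663^1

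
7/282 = 7/282 = 0.02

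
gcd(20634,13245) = 3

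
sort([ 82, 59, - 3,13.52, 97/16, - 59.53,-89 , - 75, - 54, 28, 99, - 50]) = [ - 89,- 75, - 59.53, - 54, - 50, - 3, 97/16, 13.52, 28, 59, 82 , 99]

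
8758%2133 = 226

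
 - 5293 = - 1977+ - 3316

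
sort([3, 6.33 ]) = [3, 6.33 ] 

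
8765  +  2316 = 11081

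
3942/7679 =3942/7679 = 0.51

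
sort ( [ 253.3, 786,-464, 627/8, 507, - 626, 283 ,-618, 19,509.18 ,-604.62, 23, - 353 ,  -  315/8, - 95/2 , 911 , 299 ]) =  [ - 626, - 618,  -  604.62, - 464, - 353, - 95/2,-315/8 , 19 , 23,627/8, 253.3,  283, 299 , 507,  509.18, 786, 911]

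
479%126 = 101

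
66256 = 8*8282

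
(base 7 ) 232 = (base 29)45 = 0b1111001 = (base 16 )79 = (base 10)121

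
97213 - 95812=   1401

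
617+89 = 706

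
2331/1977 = 1 + 118/659= 1.18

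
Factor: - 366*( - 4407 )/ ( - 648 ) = - 89609/36  =  -2^( - 2 )*3^( - 2)*  13^1*61^1 * 113^1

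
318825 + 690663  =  1009488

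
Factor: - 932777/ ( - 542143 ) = 7^ (  -  1 ) * 41^( - 1) * 809^1*1153^1*1889^( - 1)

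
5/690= 1/138=0.01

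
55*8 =440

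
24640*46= 1133440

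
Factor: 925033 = 925033^1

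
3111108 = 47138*66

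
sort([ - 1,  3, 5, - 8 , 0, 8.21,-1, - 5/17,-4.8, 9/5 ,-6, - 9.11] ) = [ - 9.11, -8,-6 , - 4.8, - 1, - 1, - 5/17, 0, 9/5,3,5,8.21]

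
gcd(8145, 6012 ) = 9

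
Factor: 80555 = 5^1*16111^1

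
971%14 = 5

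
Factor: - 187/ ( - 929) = 11^1  *17^1*929^( - 1)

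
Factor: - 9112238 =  - 2^1*17^1*83^1*3229^1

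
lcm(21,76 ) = 1596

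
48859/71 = 48859/71 = 688.15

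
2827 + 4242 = 7069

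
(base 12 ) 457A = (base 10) 7726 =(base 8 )17056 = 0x1e2e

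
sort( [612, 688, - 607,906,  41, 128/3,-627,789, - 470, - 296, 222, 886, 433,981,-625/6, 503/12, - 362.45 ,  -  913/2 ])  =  [ - 627,  -  607, - 470, - 913/2, - 362.45, - 296, - 625/6,41,503/12,128/3, 222, 433, 612 , 688, 789, 886, 906,981]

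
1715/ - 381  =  - 5+190/381 = - 4.50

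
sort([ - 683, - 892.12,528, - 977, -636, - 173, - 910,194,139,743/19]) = [  -  977, - 910,  -  892.12,  -  683,-636,-173,743/19,  139,  194,528] 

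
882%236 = 174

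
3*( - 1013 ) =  - 3039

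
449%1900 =449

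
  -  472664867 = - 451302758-21362109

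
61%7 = 5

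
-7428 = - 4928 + -2500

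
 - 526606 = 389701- 916307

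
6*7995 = 47970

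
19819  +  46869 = 66688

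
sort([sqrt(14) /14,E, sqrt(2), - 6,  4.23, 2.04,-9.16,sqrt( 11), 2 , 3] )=[ - 9.16,-6,sqrt( 14) /14,sqrt( 2), 2,2.04, E,  3, sqrt(11 ),4.23 ] 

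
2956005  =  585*5053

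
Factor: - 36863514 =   -  2^1 * 3^2*17^1*53^1*2273^1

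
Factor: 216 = 2^3*3^3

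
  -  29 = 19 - 48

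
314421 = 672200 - 357779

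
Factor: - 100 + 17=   -  83^1 = -  83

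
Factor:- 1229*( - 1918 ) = 2^1*7^1*137^1*1229^1 = 2357222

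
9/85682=9/85682 = 0.00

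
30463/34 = 895 + 33/34 =895.97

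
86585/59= 86585/59 = 1467.54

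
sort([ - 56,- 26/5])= [ - 56, - 26/5]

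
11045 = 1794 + 9251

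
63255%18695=7170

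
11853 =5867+5986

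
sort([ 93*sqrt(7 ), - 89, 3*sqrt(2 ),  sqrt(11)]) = [-89, sqrt(11),3 * sqrt(2)  ,  93*sqrt(7)]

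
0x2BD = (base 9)858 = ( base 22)19J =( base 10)701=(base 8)1275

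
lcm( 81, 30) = 810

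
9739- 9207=532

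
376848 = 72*5234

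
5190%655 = 605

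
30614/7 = 30614/7  =  4373.43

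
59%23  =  13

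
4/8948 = 1/2237 = 0.00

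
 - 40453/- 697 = 58+27/697 = 58.04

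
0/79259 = 0 = 0.00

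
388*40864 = 15855232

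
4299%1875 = 549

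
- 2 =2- 4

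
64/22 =2+10/11= 2.91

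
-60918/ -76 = 30459/38 = 801.55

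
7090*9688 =68687920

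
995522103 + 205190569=1200712672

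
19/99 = 19/99 = 0.19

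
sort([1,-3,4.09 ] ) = [ - 3, 1 , 4.09]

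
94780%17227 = 8645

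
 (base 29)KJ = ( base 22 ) 155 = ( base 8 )1127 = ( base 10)599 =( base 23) 131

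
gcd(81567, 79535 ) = 1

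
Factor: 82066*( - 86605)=  -  2^1*5^1*37^1*1109^1*17321^1 = - 7107325930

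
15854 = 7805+8049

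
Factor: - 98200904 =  - 2^3*41^1 * 299393^1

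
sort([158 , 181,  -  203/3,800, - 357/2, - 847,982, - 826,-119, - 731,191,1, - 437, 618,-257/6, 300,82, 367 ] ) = [ - 847, - 826, - 731,  -  437, - 357/2, - 119, - 203/3, - 257/6,1,82,158, 181, 191,300, 367,618,800,982 ] 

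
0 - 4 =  - 4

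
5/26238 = 5/26238 = 0.00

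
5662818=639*8862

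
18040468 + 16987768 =35028236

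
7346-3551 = 3795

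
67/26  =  67/26= 2.58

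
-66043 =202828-268871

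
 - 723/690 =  - 241/230 = -  1.05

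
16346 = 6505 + 9841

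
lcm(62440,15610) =62440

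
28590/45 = 1906/3 = 635.33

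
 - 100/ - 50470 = 10/5047 =0.00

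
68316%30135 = 8046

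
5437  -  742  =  4695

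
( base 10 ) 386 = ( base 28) dm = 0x182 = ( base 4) 12002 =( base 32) C2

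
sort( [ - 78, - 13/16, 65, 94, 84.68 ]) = [ - 78,-13/16, 65 , 84.68 , 94]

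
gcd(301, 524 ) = 1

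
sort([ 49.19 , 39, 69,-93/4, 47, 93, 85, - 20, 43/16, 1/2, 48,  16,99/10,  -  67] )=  [-67,-93/4, - 20, 1/2,43/16, 99/10, 16, 39, 47,48,49.19,69, 85,93 ] 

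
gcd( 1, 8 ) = 1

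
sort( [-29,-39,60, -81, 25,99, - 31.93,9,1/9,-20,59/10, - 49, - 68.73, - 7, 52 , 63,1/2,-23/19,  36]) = [ - 81,-68.73, - 49, - 39, - 31.93,-29,-20, - 7,-23/19, 1/9, 1/2, 59/10,9 , 25,  36, 52,60,63, 99]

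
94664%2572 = 2072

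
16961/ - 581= - 2423/83 = - 29.19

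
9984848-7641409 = 2343439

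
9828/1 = 9828 = 9828.00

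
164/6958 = 82/3479 = 0.02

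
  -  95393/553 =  - 95393/553 = -172.50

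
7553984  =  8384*901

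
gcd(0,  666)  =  666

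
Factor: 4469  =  41^1*109^1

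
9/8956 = 9/8956 = 0.00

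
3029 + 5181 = 8210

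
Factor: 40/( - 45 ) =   -  2^3 * 3^( -2 )=-  8/9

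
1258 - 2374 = -1116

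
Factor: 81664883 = 37^1*2207159^1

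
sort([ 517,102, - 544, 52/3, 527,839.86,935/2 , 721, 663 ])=[-544, 52/3, 102, 935/2, 517, 527 , 663,  721,839.86]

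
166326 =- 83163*( - 2)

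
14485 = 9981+4504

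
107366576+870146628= 977513204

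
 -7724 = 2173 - 9897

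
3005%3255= 3005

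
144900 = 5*28980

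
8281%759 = 691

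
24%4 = 0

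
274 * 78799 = 21590926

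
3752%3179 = 573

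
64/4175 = 64/4175 = 0.02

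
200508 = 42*4774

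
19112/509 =37 + 279/509 = 37.55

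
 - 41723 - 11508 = -53231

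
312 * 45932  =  14330784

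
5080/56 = 90 + 5/7 = 90.71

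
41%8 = 1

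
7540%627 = 16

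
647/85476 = 647/85476 = 0.01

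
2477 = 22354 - 19877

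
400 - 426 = -26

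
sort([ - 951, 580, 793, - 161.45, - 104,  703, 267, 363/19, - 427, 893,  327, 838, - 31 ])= [ - 951 , - 427, - 161.45 , - 104, - 31,363/19, 267,327, 580,  703 , 793, 838 , 893]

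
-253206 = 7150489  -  7403695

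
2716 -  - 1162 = 3878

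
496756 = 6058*82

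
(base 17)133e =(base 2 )1011011010101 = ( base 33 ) 5c4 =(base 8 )13325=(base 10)5845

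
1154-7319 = - 6165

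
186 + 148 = 334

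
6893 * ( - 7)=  - 48251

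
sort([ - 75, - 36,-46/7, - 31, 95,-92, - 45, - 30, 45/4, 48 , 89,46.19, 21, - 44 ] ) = [ - 92, - 75, - 45, - 44,  -  36, - 31, - 30, - 46/7,45/4, 21, 46.19,48, 89 , 95 ] 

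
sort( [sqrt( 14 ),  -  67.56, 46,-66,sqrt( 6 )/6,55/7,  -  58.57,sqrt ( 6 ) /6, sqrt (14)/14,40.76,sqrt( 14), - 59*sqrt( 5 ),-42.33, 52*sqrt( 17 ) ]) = [ - 59*sqrt( 5), - 67.56,- 66 , - 58.57, - 42.33,sqrt ( 14 ) /14, sqrt( 6 )/6, sqrt( 6 ) /6, sqrt(14 ), sqrt( 14), 55/7,40.76,46,52*sqrt( 17 )]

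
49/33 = 1 + 16/33 = 1.48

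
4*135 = 540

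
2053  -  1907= 146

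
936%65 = 26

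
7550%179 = 32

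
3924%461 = 236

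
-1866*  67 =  - 125022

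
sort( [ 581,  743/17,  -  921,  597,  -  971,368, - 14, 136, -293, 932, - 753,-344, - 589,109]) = [-971, - 921,  -  753,-589, - 344 , - 293, - 14,743/17, 109, 136,368 , 581,597,  932]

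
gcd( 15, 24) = 3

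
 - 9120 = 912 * (-10) 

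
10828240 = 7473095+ 3355145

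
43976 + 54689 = 98665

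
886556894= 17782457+868774437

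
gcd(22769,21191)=1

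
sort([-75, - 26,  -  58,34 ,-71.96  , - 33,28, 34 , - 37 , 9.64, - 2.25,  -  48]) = [ - 75, - 71.96, - 58, - 48,- 37 , - 33, - 26,-2.25, 9.64, 28, 34 , 34]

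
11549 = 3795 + 7754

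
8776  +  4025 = 12801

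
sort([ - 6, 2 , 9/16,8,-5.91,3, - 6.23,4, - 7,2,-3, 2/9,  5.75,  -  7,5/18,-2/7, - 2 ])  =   [-7,-7,- 6.23, - 6,  -  5.91,-3,-2,-2/7,  2/9,5/18,9/16,2,2,3,4,  5.75,8]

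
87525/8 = 10940 +5/8=10940.62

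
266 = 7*38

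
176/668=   44/167   =  0.26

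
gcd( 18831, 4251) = 3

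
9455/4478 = 9455/4478 = 2.11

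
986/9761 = 986/9761 = 0.10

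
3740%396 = 176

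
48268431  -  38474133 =9794298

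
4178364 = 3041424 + 1136940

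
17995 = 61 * 295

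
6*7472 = 44832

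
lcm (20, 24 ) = 120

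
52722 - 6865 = 45857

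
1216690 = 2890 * 421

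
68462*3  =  205386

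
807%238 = 93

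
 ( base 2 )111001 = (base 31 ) 1q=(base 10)57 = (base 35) 1M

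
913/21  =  913/21 = 43.48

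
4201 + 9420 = 13621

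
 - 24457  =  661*( - 37)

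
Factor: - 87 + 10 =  - 7^1*11^1= - 77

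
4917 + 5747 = 10664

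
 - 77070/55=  - 1402+ 8/11 = - 1401.27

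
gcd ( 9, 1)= 1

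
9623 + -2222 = 7401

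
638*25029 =15968502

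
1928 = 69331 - 67403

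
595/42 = 85/6 =14.17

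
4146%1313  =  207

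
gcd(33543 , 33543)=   33543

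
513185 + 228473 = 741658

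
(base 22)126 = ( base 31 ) H7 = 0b1000010110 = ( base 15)259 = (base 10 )534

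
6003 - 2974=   3029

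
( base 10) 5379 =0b1010100000011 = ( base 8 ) 12403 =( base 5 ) 133004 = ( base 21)C43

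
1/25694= 1/25694 = 0.00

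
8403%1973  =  511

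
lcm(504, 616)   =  5544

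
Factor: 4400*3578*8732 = 137469622400 = 2^7*5^2*11^1 * 37^1*59^1*1789^1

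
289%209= 80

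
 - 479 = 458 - 937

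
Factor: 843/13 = 3^1*13^( - 1 )*281^1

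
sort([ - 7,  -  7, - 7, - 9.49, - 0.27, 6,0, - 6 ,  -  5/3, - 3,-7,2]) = [ - 9.49, - 7, - 7 , - 7, - 7, - 6 ,  -  3, - 5/3, - 0.27, 0,2, 6 ] 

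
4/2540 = 1/635 = 0.00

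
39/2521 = 39/2521 = 0.02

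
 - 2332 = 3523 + -5855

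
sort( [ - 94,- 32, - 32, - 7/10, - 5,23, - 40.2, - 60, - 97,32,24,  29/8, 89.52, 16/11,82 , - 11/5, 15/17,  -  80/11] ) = [-97, - 94, - 60,-40.2, - 32,-32, - 80/11, - 5 ,-11/5, - 7/10, 15/17 , 16/11,29/8,23, 24 , 32, 82, 89.52 ] 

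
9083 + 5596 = 14679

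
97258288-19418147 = 77840141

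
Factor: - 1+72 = 71^1 = 71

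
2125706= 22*96623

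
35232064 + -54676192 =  -19444128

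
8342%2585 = 587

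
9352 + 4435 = 13787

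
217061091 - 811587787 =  - 594526696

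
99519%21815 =12259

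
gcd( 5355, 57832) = 1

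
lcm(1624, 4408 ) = 30856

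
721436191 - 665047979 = 56388212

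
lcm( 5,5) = 5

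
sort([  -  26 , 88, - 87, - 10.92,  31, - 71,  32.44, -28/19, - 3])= [-87, - 71 , - 26, - 10.92,-3,-28/19, 31 , 32.44, 88 ] 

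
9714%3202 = 108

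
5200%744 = 736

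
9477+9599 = 19076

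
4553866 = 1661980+2891886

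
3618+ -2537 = 1081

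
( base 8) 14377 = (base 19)HDF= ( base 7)24441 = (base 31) 6kd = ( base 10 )6399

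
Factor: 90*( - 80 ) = - 2^5*3^2*5^2 = - 7200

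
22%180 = 22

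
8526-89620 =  - 81094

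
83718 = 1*83718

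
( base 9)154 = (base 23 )5f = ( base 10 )130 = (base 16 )82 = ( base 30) 4a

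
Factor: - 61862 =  - 2^1*30931^1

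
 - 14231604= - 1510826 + - 12720778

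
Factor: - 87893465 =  - 5^1 * 11^1*23^1*69481^1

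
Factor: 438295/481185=3^ ( - 2)*11^1*13^1*17^( - 2)*37^( - 1 ) * 613^1  =  87659/96237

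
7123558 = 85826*83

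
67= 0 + 67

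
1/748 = 1/748  =  0.00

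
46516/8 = 5814 + 1/2 = 5814.50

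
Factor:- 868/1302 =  - 2^1*3^(-1 ) = - 2/3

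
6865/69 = 99 + 34/69 = 99.49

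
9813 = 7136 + 2677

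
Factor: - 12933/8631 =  - 1437/959=-3^1*7^( - 1)*137^ ( - 1 ) * 479^1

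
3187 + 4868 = 8055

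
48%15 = 3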